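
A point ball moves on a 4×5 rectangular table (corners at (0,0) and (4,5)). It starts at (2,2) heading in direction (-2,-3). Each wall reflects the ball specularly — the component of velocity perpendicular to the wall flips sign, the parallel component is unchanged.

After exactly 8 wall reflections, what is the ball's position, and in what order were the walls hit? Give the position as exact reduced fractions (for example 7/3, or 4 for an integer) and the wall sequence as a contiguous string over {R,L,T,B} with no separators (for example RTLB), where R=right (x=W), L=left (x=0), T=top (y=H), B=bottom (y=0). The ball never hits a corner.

Final position: (4,1)
Wall sequence: BLTRBLTR

1. t=2/3 → B at (2/3,0); v=(-2,3)
2. t=1/3 → L at (0,1); v=(2,3)
3. t=4/3 → T at (8/3,5); v=(2,-3)
4. t=2/3 → R at (4,3); v=(-2,-3)
5. t=1 → B at (2,0); v=(-2,3)
6. t=1 → L at (0,3); v=(2,3)
7. t=2/3 → T at (4/3,5); v=(2,-3)
8. t=4/3 → R at (4,1); v=(-2,-3)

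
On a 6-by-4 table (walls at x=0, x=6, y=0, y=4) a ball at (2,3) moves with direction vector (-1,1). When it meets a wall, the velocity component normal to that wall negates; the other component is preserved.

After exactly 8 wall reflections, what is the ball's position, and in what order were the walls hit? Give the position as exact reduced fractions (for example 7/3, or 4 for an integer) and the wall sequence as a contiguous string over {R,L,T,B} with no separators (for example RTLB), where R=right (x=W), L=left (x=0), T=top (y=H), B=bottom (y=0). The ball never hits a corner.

Final position: (3,4)
Wall sequence: TLBRTBLT

1. t=1 → T at (1,4); v=(-1,-1)
2. t=1 → L at (0,3); v=(1,-1)
3. t=3 → B at (3,0); v=(1,1)
4. t=3 → R at (6,3); v=(-1,1)
5. t=1 → T at (5,4); v=(-1,-1)
6. t=4 → B at (1,0); v=(-1,1)
7. t=1 → L at (0,1); v=(1,1)
8. t=3 → T at (3,4); v=(1,-1)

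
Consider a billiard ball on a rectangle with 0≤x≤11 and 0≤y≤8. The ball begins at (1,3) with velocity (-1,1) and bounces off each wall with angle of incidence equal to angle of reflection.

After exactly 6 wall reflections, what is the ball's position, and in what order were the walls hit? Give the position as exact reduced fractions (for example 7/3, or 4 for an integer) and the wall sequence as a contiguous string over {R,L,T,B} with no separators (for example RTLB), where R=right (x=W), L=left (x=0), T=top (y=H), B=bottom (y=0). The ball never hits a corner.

1. t=1 → L at (0,4); v=(1,1)
2. t=4 → T at (4,8); v=(1,-1)
3. t=7 → R at (11,1); v=(-1,-1)
4. t=1 → B at (10,0); v=(-1,1)
5. t=8 → T at (2,8); v=(-1,-1)
6. t=2 → L at (0,6); v=(1,-1)

Final position: (0,6)
Wall sequence: LTRBTL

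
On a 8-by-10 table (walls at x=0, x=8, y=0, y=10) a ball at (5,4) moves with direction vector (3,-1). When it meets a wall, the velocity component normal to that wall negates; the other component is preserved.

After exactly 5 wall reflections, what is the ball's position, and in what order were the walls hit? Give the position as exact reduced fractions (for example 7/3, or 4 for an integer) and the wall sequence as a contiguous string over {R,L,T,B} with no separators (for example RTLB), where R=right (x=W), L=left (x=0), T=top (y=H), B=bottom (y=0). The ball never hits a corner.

Final position: (0,5)
Wall sequence: RLBRL

1. t=1 → R at (8,3); v=(-3,-1)
2. t=8/3 → L at (0,1/3); v=(3,-1)
3. t=1/3 → B at (1,0); v=(3,1)
4. t=7/3 → R at (8,7/3); v=(-3,1)
5. t=8/3 → L at (0,5); v=(3,1)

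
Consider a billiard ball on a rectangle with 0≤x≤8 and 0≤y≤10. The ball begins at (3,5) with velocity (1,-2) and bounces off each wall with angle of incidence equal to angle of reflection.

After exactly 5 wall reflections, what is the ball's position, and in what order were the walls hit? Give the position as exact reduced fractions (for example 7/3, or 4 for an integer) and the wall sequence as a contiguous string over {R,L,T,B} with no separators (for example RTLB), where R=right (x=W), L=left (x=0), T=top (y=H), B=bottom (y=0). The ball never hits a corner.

Final position: (0,1)
Wall sequence: BRTBL

1. t=5/2 → B at (11/2,0); v=(1,2)
2. t=5/2 → R at (8,5); v=(-1,2)
3. t=5/2 → T at (11/2,10); v=(-1,-2)
4. t=5 → B at (1/2,0); v=(-1,2)
5. t=1/2 → L at (0,1); v=(1,2)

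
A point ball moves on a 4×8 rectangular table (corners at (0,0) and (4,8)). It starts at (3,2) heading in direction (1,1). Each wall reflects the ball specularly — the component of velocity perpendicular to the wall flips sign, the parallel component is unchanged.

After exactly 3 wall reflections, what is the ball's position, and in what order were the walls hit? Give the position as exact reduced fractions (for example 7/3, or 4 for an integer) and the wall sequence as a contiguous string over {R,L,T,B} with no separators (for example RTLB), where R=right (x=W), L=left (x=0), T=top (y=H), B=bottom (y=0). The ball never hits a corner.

Final position: (1,8)
Wall sequence: RLT

1. t=1 → R at (4,3); v=(-1,1)
2. t=4 → L at (0,7); v=(1,1)
3. t=1 → T at (1,8); v=(1,-1)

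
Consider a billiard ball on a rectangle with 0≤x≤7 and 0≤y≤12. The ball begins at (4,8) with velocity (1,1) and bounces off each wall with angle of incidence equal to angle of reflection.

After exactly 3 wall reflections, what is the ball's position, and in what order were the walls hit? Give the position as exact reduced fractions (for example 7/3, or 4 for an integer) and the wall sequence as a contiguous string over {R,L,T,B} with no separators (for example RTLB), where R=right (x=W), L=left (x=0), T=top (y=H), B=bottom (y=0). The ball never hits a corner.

1. t=3 → R at (7,11); v=(-1,1)
2. t=1 → T at (6,12); v=(-1,-1)
3. t=6 → L at (0,6); v=(1,-1)

Final position: (0,6)
Wall sequence: RTL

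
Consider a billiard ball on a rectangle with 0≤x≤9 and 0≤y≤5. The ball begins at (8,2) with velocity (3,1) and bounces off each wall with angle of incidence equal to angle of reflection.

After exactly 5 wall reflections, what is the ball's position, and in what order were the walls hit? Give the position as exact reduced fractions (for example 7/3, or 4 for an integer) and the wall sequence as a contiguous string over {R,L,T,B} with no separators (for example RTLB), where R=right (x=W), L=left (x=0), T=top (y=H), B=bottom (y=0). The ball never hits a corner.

1. t=1/3 → R at (9,7/3); v=(-3,1)
2. t=8/3 → T at (1,5); v=(-3,-1)
3. t=1/3 → L at (0,14/3); v=(3,-1)
4. t=3 → R at (9,5/3); v=(-3,-1)
5. t=5/3 → B at (4,0); v=(-3,1)

Final position: (4,0)
Wall sequence: RTLRB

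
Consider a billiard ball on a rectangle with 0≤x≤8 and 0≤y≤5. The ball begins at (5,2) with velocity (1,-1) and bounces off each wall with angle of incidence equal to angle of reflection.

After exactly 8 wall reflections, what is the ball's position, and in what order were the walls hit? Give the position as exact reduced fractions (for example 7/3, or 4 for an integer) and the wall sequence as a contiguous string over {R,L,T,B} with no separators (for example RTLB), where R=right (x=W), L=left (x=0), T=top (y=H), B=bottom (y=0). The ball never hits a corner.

1. t=2 → B at (7,0); v=(1,1)
2. t=1 → R at (8,1); v=(-1,1)
3. t=4 → T at (4,5); v=(-1,-1)
4. t=4 → L at (0,1); v=(1,-1)
5. t=1 → B at (1,0); v=(1,1)
6. t=5 → T at (6,5); v=(1,-1)
7. t=2 → R at (8,3); v=(-1,-1)
8. t=3 → B at (5,0); v=(-1,1)

Final position: (5,0)
Wall sequence: BRTLBTRB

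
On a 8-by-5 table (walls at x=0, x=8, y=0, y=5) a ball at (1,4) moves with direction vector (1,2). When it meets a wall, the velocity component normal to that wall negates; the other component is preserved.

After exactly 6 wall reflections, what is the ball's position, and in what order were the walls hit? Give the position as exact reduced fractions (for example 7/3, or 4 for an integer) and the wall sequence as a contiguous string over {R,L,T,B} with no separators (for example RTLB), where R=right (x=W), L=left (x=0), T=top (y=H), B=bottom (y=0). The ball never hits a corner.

1. t=1/2 → T at (3/2,5); v=(1,-2)
2. t=5/2 → B at (4,0); v=(1,2)
3. t=5/2 → T at (13/2,5); v=(1,-2)
4. t=3/2 → R at (8,2); v=(-1,-2)
5. t=1 → B at (7,0); v=(-1,2)
6. t=5/2 → T at (9/2,5); v=(-1,-2)

Final position: (9/2,5)
Wall sequence: TBTRBT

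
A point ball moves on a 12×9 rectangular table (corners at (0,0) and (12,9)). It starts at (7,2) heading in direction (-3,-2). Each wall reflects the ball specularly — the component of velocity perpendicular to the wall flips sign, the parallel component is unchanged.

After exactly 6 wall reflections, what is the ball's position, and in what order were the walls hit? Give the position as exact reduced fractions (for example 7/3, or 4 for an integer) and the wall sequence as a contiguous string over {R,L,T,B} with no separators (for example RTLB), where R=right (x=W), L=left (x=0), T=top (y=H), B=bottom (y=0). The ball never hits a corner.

Final position: (0,2/3)
Wall sequence: BLTRBL

1. t=1 → B at (4,0); v=(-3,2)
2. t=4/3 → L at (0,8/3); v=(3,2)
3. t=19/6 → T at (19/2,9); v=(3,-2)
4. t=5/6 → R at (12,22/3); v=(-3,-2)
5. t=11/3 → B at (1,0); v=(-3,2)
6. t=1/3 → L at (0,2/3); v=(3,2)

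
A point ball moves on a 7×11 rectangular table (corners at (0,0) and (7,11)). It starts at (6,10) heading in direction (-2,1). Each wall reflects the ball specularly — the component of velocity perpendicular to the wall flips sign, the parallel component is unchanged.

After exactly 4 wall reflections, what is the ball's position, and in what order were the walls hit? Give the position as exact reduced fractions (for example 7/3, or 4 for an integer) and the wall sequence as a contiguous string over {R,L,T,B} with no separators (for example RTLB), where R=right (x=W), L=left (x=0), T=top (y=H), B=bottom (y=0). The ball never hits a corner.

1. t=1 → T at (4,11); v=(-2,-1)
2. t=2 → L at (0,9); v=(2,-1)
3. t=7/2 → R at (7,11/2); v=(-2,-1)
4. t=7/2 → L at (0,2); v=(2,-1)

Final position: (0,2)
Wall sequence: TLRL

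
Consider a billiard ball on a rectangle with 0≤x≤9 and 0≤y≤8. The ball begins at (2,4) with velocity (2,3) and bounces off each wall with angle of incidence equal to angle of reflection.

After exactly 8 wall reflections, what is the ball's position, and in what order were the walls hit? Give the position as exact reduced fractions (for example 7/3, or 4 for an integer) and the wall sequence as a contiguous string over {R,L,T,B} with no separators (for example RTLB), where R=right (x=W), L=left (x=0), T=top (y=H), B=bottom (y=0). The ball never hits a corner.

Final position: (9,13/2)
Wall sequence: TRBTLBTR

1. t=4/3 → T at (14/3,8); v=(2,-3)
2. t=13/6 → R at (9,3/2); v=(-2,-3)
3. t=1/2 → B at (8,0); v=(-2,3)
4. t=8/3 → T at (8/3,8); v=(-2,-3)
5. t=4/3 → L at (0,4); v=(2,-3)
6. t=4/3 → B at (8/3,0); v=(2,3)
7. t=8/3 → T at (8,8); v=(2,-3)
8. t=1/2 → R at (9,13/2); v=(-2,-3)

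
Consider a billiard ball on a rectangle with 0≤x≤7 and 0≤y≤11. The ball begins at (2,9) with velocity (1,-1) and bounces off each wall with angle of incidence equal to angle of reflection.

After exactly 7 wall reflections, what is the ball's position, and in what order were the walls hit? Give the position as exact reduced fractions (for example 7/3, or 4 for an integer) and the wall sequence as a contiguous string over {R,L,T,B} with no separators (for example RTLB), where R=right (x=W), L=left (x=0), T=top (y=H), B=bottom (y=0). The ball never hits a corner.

1. t=5 → R at (7,4); v=(-1,-1)
2. t=4 → B at (3,0); v=(-1,1)
3. t=3 → L at (0,3); v=(1,1)
4. t=7 → R at (7,10); v=(-1,1)
5. t=1 → T at (6,11); v=(-1,-1)
6. t=6 → L at (0,5); v=(1,-1)
7. t=5 → B at (5,0); v=(1,1)

Final position: (5,0)
Wall sequence: RBLRTLB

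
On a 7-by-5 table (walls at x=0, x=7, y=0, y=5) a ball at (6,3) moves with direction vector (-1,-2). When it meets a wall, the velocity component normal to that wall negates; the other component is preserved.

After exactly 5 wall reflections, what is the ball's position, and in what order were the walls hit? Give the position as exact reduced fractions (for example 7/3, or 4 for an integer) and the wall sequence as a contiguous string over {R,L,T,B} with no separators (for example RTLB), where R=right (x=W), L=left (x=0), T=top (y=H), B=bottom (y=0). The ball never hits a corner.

1. t=3/2 → B at (9/2,0); v=(-1,2)
2. t=5/2 → T at (2,5); v=(-1,-2)
3. t=2 → L at (0,1); v=(1,-2)
4. t=1/2 → B at (1/2,0); v=(1,2)
5. t=5/2 → T at (3,5); v=(1,-2)

Final position: (3,5)
Wall sequence: BTLBT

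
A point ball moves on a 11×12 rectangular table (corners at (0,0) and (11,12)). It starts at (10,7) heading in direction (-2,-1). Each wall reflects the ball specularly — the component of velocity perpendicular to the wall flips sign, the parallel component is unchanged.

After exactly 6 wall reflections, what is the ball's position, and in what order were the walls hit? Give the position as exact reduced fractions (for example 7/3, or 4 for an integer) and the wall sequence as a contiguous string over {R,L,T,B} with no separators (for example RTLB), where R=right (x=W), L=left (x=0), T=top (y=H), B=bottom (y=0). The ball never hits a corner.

1. t=5 → L at (0,2); v=(2,-1)
2. t=2 → B at (4,0); v=(2,1)
3. t=7/2 → R at (11,7/2); v=(-2,1)
4. t=11/2 → L at (0,9); v=(2,1)
5. t=3 → T at (6,12); v=(2,-1)
6. t=5/2 → R at (11,19/2); v=(-2,-1)

Final position: (11,19/2)
Wall sequence: LBRLTR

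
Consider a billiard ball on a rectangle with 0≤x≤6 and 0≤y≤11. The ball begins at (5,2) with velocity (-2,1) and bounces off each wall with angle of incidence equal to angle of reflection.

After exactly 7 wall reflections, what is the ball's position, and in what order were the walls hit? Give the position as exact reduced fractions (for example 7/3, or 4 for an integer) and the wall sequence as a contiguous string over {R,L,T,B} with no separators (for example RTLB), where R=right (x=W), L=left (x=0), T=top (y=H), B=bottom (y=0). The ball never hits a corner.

1. t=5/2 → L at (0,9/2); v=(2,1)
2. t=3 → R at (6,15/2); v=(-2,1)
3. t=3 → L at (0,21/2); v=(2,1)
4. t=1/2 → T at (1,11); v=(2,-1)
5. t=5/2 → R at (6,17/2); v=(-2,-1)
6. t=3 → L at (0,11/2); v=(2,-1)
7. t=3 → R at (6,5/2); v=(-2,-1)

Final position: (6,5/2)
Wall sequence: LRLTRLR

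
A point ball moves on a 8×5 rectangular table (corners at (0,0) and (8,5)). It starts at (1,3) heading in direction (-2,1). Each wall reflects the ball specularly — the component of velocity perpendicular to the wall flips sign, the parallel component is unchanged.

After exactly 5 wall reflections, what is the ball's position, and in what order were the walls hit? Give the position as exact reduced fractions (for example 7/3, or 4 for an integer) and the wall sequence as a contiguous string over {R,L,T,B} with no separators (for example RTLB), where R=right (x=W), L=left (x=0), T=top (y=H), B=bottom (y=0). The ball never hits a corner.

1. t=1/2 → L at (0,7/2); v=(2,1)
2. t=3/2 → T at (3,5); v=(2,-1)
3. t=5/2 → R at (8,5/2); v=(-2,-1)
4. t=5/2 → B at (3,0); v=(-2,1)
5. t=3/2 → L at (0,3/2); v=(2,1)

Final position: (0,3/2)
Wall sequence: LTRBL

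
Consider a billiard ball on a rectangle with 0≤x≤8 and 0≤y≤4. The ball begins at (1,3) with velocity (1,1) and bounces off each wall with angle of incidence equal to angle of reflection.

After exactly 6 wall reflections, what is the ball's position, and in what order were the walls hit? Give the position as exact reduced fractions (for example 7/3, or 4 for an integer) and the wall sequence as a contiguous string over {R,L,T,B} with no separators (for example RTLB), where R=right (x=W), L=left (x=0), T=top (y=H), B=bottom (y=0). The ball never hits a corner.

Final position: (0,2)
Wall sequence: TBRTBL

1. t=1 → T at (2,4); v=(1,-1)
2. t=4 → B at (6,0); v=(1,1)
3. t=2 → R at (8,2); v=(-1,1)
4. t=2 → T at (6,4); v=(-1,-1)
5. t=4 → B at (2,0); v=(-1,1)
6. t=2 → L at (0,2); v=(1,1)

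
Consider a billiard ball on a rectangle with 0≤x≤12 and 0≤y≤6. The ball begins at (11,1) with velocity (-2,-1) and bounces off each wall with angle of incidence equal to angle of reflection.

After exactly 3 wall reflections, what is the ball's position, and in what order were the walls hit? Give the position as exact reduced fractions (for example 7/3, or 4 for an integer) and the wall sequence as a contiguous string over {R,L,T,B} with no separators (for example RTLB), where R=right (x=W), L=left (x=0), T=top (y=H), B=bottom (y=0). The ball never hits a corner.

Final position: (3,6)
Wall sequence: BLT

1. t=1 → B at (9,0); v=(-2,1)
2. t=9/2 → L at (0,9/2); v=(2,1)
3. t=3/2 → T at (3,6); v=(2,-1)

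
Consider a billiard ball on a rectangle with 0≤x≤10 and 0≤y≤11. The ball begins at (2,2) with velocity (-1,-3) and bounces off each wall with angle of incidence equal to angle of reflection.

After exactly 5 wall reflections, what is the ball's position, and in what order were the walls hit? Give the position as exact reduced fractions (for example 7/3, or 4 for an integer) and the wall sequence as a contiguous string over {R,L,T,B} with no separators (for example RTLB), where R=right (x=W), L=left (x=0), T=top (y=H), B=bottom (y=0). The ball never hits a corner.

Final position: (29/3,11)
Wall sequence: BLTBT

1. t=2/3 → B at (4/3,0); v=(-1,3)
2. t=4/3 → L at (0,4); v=(1,3)
3. t=7/3 → T at (7/3,11); v=(1,-3)
4. t=11/3 → B at (6,0); v=(1,3)
5. t=11/3 → T at (29/3,11); v=(1,-3)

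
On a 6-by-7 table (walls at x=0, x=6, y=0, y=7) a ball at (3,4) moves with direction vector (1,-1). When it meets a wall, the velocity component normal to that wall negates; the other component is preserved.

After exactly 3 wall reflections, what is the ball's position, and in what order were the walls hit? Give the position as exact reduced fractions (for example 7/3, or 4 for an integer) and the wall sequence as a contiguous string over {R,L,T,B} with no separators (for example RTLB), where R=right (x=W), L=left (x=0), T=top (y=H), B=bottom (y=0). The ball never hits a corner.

1. t=3 → R at (6,1); v=(-1,-1)
2. t=1 → B at (5,0); v=(-1,1)
3. t=5 → L at (0,5); v=(1,1)

Final position: (0,5)
Wall sequence: RBL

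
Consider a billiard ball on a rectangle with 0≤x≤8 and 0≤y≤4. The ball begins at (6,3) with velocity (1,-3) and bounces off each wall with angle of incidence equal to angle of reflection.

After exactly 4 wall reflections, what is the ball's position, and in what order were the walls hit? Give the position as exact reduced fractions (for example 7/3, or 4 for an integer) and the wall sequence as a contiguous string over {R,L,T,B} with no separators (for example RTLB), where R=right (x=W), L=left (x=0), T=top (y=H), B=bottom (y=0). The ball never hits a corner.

1. t=1 → B at (7,0); v=(1,3)
2. t=1 → R at (8,3); v=(-1,3)
3. t=1/3 → T at (23/3,4); v=(-1,-3)
4. t=4/3 → B at (19/3,0); v=(-1,3)

Final position: (19/3,0)
Wall sequence: BRTB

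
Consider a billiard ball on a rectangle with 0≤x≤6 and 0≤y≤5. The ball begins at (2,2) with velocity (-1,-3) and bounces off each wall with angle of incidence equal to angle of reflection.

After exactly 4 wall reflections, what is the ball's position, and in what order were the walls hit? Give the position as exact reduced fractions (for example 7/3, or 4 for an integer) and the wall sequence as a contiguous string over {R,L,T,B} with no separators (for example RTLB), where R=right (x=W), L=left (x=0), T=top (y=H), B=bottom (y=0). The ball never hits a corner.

1. t=2/3 → B at (4/3,0); v=(-1,3)
2. t=4/3 → L at (0,4); v=(1,3)
3. t=1/3 → T at (1/3,5); v=(1,-3)
4. t=5/3 → B at (2,0); v=(1,3)

Final position: (2,0)
Wall sequence: BLTB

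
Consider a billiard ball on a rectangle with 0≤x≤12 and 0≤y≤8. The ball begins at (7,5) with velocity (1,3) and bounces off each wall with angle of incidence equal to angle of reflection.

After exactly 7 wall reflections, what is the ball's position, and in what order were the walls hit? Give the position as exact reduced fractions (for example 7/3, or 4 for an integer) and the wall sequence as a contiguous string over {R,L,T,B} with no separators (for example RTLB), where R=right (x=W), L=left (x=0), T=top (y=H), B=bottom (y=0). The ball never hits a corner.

Final position: (8/3,0)
Wall sequence: TBRTBTB

1. t=1 → T at (8,8); v=(1,-3)
2. t=8/3 → B at (32/3,0); v=(1,3)
3. t=4/3 → R at (12,4); v=(-1,3)
4. t=4/3 → T at (32/3,8); v=(-1,-3)
5. t=8/3 → B at (8,0); v=(-1,3)
6. t=8/3 → T at (16/3,8); v=(-1,-3)
7. t=8/3 → B at (8/3,0); v=(-1,3)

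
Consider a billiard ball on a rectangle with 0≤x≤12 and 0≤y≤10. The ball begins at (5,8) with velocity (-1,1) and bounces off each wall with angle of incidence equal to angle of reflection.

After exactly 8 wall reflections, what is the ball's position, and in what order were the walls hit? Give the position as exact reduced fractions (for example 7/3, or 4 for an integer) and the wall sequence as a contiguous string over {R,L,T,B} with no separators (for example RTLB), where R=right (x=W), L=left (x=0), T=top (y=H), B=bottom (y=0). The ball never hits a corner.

Final position: (12,9)
Wall sequence: TLBRTLBR

1. t=2 → T at (3,10); v=(-1,-1)
2. t=3 → L at (0,7); v=(1,-1)
3. t=7 → B at (7,0); v=(1,1)
4. t=5 → R at (12,5); v=(-1,1)
5. t=5 → T at (7,10); v=(-1,-1)
6. t=7 → L at (0,3); v=(1,-1)
7. t=3 → B at (3,0); v=(1,1)
8. t=9 → R at (12,9); v=(-1,1)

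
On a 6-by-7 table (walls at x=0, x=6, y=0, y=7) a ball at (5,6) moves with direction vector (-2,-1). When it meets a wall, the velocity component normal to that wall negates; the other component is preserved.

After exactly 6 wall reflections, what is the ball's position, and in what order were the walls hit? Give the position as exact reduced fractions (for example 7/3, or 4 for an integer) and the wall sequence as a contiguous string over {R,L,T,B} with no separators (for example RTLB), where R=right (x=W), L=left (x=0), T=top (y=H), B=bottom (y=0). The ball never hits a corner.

Final position: (3,7)
Wall sequence: LRBLRT

1. t=5/2 → L at (0,7/2); v=(2,-1)
2. t=3 → R at (6,1/2); v=(-2,-1)
3. t=1/2 → B at (5,0); v=(-2,1)
4. t=5/2 → L at (0,5/2); v=(2,1)
5. t=3 → R at (6,11/2); v=(-2,1)
6. t=3/2 → T at (3,7); v=(-2,-1)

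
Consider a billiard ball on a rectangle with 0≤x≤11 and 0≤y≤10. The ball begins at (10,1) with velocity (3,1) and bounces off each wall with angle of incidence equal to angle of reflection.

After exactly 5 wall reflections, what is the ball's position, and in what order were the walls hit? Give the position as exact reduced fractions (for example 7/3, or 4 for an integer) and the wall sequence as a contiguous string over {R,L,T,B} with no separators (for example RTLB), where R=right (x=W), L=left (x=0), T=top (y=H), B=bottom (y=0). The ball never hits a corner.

Final position: (0,23/3)
Wall sequence: RLRTL

1. t=1/3 → R at (11,4/3); v=(-3,1)
2. t=11/3 → L at (0,5); v=(3,1)
3. t=11/3 → R at (11,26/3); v=(-3,1)
4. t=4/3 → T at (7,10); v=(-3,-1)
5. t=7/3 → L at (0,23/3); v=(3,-1)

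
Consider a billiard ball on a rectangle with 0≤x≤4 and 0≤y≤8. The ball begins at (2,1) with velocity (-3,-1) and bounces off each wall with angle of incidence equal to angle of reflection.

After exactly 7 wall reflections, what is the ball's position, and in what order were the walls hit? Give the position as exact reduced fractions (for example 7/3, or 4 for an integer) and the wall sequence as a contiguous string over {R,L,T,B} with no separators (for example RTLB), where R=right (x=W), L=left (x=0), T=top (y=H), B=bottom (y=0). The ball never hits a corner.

1. t=2/3 → L at (0,1/3); v=(3,-1)
2. t=1/3 → B at (1,0); v=(3,1)
3. t=1 → R at (4,1); v=(-3,1)
4. t=4/3 → L at (0,7/3); v=(3,1)
5. t=4/3 → R at (4,11/3); v=(-3,1)
6. t=4/3 → L at (0,5); v=(3,1)
7. t=4/3 → R at (4,19/3); v=(-3,1)

Final position: (4,19/3)
Wall sequence: LBRLRLR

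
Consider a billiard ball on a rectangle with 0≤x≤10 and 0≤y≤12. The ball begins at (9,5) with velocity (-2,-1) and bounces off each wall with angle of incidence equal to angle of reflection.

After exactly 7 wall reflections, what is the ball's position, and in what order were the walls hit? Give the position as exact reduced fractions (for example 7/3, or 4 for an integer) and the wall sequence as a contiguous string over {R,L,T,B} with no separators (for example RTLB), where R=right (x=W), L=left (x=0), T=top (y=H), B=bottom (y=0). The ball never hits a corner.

1. t=9/2 → L at (0,1/2); v=(2,-1)
2. t=1/2 → B at (1,0); v=(2,1)
3. t=9/2 → R at (10,9/2); v=(-2,1)
4. t=5 → L at (0,19/2); v=(2,1)
5. t=5/2 → T at (5,12); v=(2,-1)
6. t=5/2 → R at (10,19/2); v=(-2,-1)
7. t=5 → L at (0,9/2); v=(2,-1)

Final position: (0,9/2)
Wall sequence: LBRLTRL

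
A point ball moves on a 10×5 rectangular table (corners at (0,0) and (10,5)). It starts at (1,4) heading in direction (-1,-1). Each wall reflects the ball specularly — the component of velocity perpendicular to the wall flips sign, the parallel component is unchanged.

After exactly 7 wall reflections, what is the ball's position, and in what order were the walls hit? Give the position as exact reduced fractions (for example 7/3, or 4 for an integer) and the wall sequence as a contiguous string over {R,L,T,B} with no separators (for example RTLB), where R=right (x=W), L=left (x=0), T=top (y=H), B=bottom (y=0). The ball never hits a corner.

Final position: (0,3)
Wall sequence: LBTRBTL

1. t=1 → L at (0,3); v=(1,-1)
2. t=3 → B at (3,0); v=(1,1)
3. t=5 → T at (8,5); v=(1,-1)
4. t=2 → R at (10,3); v=(-1,-1)
5. t=3 → B at (7,0); v=(-1,1)
6. t=5 → T at (2,5); v=(-1,-1)
7. t=2 → L at (0,3); v=(1,-1)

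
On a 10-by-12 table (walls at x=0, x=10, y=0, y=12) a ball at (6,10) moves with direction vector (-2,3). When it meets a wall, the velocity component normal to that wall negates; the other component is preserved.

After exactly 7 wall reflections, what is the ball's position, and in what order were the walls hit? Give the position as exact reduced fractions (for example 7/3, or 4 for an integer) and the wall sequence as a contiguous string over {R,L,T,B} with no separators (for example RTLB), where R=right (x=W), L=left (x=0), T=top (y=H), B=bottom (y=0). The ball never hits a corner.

1. t=2/3 → T at (14/3,12); v=(-2,-3)
2. t=7/3 → L at (0,5); v=(2,-3)
3. t=5/3 → B at (10/3,0); v=(2,3)
4. t=10/3 → R at (10,10); v=(-2,3)
5. t=2/3 → T at (26/3,12); v=(-2,-3)
6. t=4 → B at (2/3,0); v=(-2,3)
7. t=1/3 → L at (0,1); v=(2,3)

Final position: (0,1)
Wall sequence: TLBRTBL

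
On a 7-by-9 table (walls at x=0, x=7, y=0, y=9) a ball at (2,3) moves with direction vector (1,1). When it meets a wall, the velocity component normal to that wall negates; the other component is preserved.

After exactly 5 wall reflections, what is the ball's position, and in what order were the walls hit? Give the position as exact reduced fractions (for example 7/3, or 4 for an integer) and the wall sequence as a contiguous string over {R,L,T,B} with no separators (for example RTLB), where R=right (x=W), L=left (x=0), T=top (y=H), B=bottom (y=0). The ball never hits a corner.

1. t=5 → R at (7,8); v=(-1,1)
2. t=1 → T at (6,9); v=(-1,-1)
3. t=6 → L at (0,3); v=(1,-1)
4. t=3 → B at (3,0); v=(1,1)
5. t=4 → R at (7,4); v=(-1,1)

Final position: (7,4)
Wall sequence: RTLBR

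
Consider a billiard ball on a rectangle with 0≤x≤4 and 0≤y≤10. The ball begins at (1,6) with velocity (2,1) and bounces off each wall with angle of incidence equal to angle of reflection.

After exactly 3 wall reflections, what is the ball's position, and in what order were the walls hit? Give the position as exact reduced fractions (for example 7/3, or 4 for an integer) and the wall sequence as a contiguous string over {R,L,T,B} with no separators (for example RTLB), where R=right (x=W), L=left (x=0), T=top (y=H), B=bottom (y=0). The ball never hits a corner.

1. t=3/2 → R at (4,15/2); v=(-2,1)
2. t=2 → L at (0,19/2); v=(2,1)
3. t=1/2 → T at (1,10); v=(2,-1)

Final position: (1,10)
Wall sequence: RLT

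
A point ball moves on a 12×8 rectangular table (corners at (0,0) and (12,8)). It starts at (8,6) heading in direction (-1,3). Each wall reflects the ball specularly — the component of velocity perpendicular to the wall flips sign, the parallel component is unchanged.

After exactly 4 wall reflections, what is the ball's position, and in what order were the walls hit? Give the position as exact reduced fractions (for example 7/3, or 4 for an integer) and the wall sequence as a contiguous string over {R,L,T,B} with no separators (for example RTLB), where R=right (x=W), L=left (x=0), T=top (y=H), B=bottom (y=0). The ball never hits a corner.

1. t=2/3 → T at (22/3,8); v=(-1,-3)
2. t=8/3 → B at (14/3,0); v=(-1,3)
3. t=8/3 → T at (2,8); v=(-1,-3)
4. t=2 → L at (0,2); v=(1,-3)

Final position: (0,2)
Wall sequence: TBTL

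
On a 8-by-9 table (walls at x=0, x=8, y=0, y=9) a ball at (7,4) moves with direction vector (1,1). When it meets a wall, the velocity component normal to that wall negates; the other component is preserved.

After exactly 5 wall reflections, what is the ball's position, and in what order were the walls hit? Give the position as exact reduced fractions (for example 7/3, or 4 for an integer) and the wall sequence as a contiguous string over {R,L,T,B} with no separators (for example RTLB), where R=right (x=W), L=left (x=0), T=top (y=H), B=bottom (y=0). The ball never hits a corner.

Final position: (8,3)
Wall sequence: RTLBR

1. t=1 → R at (8,5); v=(-1,1)
2. t=4 → T at (4,9); v=(-1,-1)
3. t=4 → L at (0,5); v=(1,-1)
4. t=5 → B at (5,0); v=(1,1)
5. t=3 → R at (8,3); v=(-1,1)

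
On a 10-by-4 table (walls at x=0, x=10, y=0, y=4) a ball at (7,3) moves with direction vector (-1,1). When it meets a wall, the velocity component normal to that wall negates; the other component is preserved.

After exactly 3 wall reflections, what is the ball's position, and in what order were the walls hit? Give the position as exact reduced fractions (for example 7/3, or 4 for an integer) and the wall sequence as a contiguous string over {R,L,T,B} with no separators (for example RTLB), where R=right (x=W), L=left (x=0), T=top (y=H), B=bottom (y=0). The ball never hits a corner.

Final position: (0,2)
Wall sequence: TBL

1. t=1 → T at (6,4); v=(-1,-1)
2. t=4 → B at (2,0); v=(-1,1)
3. t=2 → L at (0,2); v=(1,1)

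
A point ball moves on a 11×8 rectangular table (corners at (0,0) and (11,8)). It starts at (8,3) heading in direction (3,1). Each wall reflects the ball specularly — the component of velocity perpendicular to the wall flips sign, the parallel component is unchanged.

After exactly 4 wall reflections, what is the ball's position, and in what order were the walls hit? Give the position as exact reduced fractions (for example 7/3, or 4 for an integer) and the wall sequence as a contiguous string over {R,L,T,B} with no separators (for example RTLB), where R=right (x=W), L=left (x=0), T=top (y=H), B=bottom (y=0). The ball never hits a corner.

1. t=1 → R at (11,4); v=(-3,1)
2. t=11/3 → L at (0,23/3); v=(3,1)
3. t=1/3 → T at (1,8); v=(3,-1)
4. t=10/3 → R at (11,14/3); v=(-3,-1)

Final position: (11,14/3)
Wall sequence: RLTR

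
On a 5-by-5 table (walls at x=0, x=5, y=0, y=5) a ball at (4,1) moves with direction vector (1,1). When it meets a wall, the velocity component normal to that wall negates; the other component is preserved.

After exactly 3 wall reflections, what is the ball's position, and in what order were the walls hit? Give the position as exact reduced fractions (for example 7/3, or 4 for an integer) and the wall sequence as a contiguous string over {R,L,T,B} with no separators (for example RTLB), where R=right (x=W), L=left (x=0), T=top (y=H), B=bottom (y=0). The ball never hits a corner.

Final position: (0,3)
Wall sequence: RTL

1. t=1 → R at (5,2); v=(-1,1)
2. t=3 → T at (2,5); v=(-1,-1)
3. t=2 → L at (0,3); v=(1,-1)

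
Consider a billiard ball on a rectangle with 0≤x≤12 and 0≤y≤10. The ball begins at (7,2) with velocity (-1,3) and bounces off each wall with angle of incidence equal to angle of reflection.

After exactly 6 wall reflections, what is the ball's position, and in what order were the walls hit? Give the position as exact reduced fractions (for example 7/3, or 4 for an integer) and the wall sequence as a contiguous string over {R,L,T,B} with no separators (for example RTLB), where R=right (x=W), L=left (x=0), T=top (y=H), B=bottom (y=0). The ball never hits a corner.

1. t=8/3 → T at (13/3,10); v=(-1,-3)
2. t=10/3 → B at (1,0); v=(-1,3)
3. t=1 → L at (0,3); v=(1,3)
4. t=7/3 → T at (7/3,10); v=(1,-3)
5. t=10/3 → B at (17/3,0); v=(1,3)
6. t=10/3 → T at (9,10); v=(1,-3)

Final position: (9,10)
Wall sequence: TBLTBT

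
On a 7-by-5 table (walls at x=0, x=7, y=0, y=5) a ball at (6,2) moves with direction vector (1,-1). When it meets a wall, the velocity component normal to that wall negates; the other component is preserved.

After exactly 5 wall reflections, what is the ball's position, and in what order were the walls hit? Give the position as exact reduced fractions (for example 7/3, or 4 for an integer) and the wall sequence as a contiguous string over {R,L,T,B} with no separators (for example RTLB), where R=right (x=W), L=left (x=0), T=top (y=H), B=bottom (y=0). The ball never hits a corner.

1. t=1 → R at (7,1); v=(-1,-1)
2. t=1 → B at (6,0); v=(-1,1)
3. t=5 → T at (1,5); v=(-1,-1)
4. t=1 → L at (0,4); v=(1,-1)
5. t=4 → B at (4,0); v=(1,1)

Final position: (4,0)
Wall sequence: RBTLB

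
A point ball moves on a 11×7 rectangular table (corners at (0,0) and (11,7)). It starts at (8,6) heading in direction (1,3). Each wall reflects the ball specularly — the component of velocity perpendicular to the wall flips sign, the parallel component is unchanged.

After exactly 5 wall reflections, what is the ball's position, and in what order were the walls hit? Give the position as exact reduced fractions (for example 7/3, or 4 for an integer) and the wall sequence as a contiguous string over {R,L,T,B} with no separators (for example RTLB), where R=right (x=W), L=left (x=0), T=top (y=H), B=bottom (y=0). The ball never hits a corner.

Final position: (20/3,0)
Wall sequence: TBRTB

1. t=1/3 → T at (25/3,7); v=(1,-3)
2. t=7/3 → B at (32/3,0); v=(1,3)
3. t=1/3 → R at (11,1); v=(-1,3)
4. t=2 → T at (9,7); v=(-1,-3)
5. t=7/3 → B at (20/3,0); v=(-1,3)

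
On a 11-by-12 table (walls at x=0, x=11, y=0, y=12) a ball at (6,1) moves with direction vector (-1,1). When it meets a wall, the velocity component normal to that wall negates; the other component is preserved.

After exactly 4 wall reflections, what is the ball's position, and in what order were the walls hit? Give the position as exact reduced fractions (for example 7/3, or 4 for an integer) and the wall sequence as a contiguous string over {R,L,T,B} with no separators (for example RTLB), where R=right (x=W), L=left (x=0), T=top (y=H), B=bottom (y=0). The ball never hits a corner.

Final position: (5,0)
Wall sequence: LTRB

1. t=6 → L at (0,7); v=(1,1)
2. t=5 → T at (5,12); v=(1,-1)
3. t=6 → R at (11,6); v=(-1,-1)
4. t=6 → B at (5,0); v=(-1,1)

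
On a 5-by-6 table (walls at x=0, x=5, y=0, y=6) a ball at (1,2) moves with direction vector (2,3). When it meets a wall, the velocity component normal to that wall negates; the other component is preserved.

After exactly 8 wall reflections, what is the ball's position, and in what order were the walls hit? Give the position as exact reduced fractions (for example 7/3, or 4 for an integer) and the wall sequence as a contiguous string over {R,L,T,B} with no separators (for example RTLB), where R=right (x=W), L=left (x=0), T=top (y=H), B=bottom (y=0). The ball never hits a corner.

Final position: (1/3,6)
Wall sequence: TRBLTRBT

1. t=4/3 → T at (11/3,6); v=(2,-3)
2. t=2/3 → R at (5,4); v=(-2,-3)
3. t=4/3 → B at (7/3,0); v=(-2,3)
4. t=7/6 → L at (0,7/2); v=(2,3)
5. t=5/6 → T at (5/3,6); v=(2,-3)
6. t=5/3 → R at (5,1); v=(-2,-3)
7. t=1/3 → B at (13/3,0); v=(-2,3)
8. t=2 → T at (1/3,6); v=(-2,-3)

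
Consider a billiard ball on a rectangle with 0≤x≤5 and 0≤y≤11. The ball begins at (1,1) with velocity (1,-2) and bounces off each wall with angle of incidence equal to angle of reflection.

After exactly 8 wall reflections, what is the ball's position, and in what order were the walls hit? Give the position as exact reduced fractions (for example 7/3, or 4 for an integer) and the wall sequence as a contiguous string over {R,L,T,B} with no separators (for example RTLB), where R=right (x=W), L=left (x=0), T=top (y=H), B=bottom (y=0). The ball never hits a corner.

1. t=1/2 → B at (3/2,0); v=(1,2)
2. t=7/2 → R at (5,7); v=(-1,2)
3. t=2 → T at (3,11); v=(-1,-2)
4. t=3 → L at (0,5); v=(1,-2)
5. t=5/2 → B at (5/2,0); v=(1,2)
6. t=5/2 → R at (5,5); v=(-1,2)
7. t=3 → T at (2,11); v=(-1,-2)
8. t=2 → L at (0,7); v=(1,-2)

Final position: (0,7)
Wall sequence: BRTLBRTL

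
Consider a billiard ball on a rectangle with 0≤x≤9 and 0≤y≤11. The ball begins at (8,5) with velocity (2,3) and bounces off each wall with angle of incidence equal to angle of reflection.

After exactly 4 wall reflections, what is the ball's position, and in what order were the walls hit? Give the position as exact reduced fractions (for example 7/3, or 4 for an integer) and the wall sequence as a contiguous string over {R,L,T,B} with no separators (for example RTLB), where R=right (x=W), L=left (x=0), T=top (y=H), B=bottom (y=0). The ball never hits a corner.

Final position: (4/3,0)
Wall sequence: RTLB

1. t=1/2 → R at (9,13/2); v=(-2,3)
2. t=3/2 → T at (6,11); v=(-2,-3)
3. t=3 → L at (0,2); v=(2,-3)
4. t=2/3 → B at (4/3,0); v=(2,3)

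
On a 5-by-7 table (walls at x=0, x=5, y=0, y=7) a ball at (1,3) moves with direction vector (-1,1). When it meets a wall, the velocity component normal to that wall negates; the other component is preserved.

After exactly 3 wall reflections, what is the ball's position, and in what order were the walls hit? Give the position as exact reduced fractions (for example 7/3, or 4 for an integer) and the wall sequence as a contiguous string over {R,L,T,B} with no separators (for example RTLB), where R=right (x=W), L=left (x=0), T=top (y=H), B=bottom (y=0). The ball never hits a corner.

1. t=1 → L at (0,4); v=(1,1)
2. t=3 → T at (3,7); v=(1,-1)
3. t=2 → R at (5,5); v=(-1,-1)

Final position: (5,5)
Wall sequence: LTR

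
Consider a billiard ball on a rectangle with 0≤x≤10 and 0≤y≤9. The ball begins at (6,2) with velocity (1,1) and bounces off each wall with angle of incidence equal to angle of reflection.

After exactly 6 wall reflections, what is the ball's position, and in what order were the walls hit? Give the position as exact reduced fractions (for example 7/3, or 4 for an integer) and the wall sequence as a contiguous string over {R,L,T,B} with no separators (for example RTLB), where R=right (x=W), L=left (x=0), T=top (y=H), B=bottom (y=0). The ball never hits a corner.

1. t=4 → R at (10,6); v=(-1,1)
2. t=3 → T at (7,9); v=(-1,-1)
3. t=7 → L at (0,2); v=(1,-1)
4. t=2 → B at (2,0); v=(1,1)
5. t=8 → R at (10,8); v=(-1,1)
6. t=1 → T at (9,9); v=(-1,-1)

Final position: (9,9)
Wall sequence: RTLBRT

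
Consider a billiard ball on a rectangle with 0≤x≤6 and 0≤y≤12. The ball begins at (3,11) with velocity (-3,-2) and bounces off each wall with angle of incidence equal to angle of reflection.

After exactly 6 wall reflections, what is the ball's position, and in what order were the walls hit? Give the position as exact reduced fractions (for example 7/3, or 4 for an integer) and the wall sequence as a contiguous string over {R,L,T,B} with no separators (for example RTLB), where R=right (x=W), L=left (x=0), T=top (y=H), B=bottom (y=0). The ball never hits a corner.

Final position: (0,7)
Wall sequence: LRLBRL

1. t=1 → L at (0,9); v=(3,-2)
2. t=2 → R at (6,5); v=(-3,-2)
3. t=2 → L at (0,1); v=(3,-2)
4. t=1/2 → B at (3/2,0); v=(3,2)
5. t=3/2 → R at (6,3); v=(-3,2)
6. t=2 → L at (0,7); v=(3,2)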